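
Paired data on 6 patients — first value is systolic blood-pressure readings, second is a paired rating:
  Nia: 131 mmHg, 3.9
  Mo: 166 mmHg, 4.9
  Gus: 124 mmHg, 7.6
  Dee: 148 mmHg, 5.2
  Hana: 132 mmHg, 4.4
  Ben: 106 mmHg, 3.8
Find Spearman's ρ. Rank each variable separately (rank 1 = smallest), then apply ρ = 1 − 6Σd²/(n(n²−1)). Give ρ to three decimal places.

0.371

Ranks of variable 1: 3, 6, 2, 5, 4, 1
Ranks of variable 2: 2, 4, 6, 5, 3, 1
d = r₁ − r₂: 1, 2, -4, 0, 1, 0
d²: 1, 4, 16, 0, 1, 0; Σd² = 22
ρ = 1 − 6·22/(6·35) = 1 − 132/210 = 0.371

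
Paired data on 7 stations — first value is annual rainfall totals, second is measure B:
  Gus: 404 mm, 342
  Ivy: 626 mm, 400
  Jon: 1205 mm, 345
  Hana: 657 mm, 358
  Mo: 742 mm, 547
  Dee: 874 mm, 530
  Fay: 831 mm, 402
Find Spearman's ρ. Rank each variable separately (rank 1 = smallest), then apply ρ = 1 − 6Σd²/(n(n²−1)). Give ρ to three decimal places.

Ranks of variable 1: 1, 2, 7, 3, 4, 6, 5
Ranks of variable 2: 1, 4, 2, 3, 7, 6, 5
d = r₁ − r₂: 0, -2, 5, 0, -3, 0, 0
d²: 0, 4, 25, 0, 9, 0, 0; Σd² = 38
ρ = 1 − 6·38/(7·48) = 1 − 228/336 = 0.321

0.321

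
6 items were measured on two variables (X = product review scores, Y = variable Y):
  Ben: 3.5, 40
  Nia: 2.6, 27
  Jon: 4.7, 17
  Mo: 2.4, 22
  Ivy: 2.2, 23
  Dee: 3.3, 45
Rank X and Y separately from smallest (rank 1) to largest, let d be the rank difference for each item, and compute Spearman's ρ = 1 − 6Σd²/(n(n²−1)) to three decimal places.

0.029

Ranks of variable 1: 5, 3, 6, 2, 1, 4
Ranks of variable 2: 5, 4, 1, 2, 3, 6
d = r₁ − r₂: 0, -1, 5, 0, -2, -2
d²: 0, 1, 25, 0, 4, 4; Σd² = 34
ρ = 1 − 6·34/(6·35) = 1 − 204/210 = 0.029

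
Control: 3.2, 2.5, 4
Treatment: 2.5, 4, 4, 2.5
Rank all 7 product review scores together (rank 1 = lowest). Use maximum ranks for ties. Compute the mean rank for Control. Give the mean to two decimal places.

4.67

Sorted (ascending): 2.5, 2.5, 2.5, 3.2, 4, 4, 4
The 3 values of 2.5 occupy positions 1–3 → each gets rank 3.
The 3 values of 4 occupy positions 5–7 → each gets rank 7.
Control values → pooled ranks: 3.2→4, 2.5→3, 4→7
Mean rank = (4 + 3 + 7) / 3 = 4.67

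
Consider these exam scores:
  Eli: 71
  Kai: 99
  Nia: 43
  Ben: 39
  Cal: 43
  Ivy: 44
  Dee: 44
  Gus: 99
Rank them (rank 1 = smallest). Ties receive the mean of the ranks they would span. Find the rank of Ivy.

4.5

Sorted (ascending): 39, 43, 43, 44, 44, 71, 99, 99
The 2 values of 43 occupy positions 2–3 → average rank (2+3)/2 = 2.5.
The 2 values of 44 occupy positions 4–5 → average rank (4+5)/2 = 4.5.
The 2 values of 99 occupy positions 7–8 → average rank (7+8)/2 = 7.5.
Ivy has value 44 → rank 4.5.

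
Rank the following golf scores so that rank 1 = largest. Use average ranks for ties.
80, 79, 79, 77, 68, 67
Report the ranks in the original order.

Sorted (descending): 80, 79, 79, 77, 68, 67
The 2 values of 79 occupy positions 2–3 → average rank (2+3)/2 = 2.5.

1, 2.5, 2.5, 4, 5, 6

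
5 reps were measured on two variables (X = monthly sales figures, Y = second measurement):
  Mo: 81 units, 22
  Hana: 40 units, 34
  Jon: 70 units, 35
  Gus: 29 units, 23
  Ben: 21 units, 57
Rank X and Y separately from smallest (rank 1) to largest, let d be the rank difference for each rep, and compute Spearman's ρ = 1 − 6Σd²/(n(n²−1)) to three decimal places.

-0.600

Ranks of variable 1: 5, 3, 4, 2, 1
Ranks of variable 2: 1, 3, 4, 2, 5
d = r₁ − r₂: 4, 0, 0, 0, -4
d²: 16, 0, 0, 0, 16; Σd² = 32
ρ = 1 − 6·32/(5·24) = 1 − 192/120 = -0.600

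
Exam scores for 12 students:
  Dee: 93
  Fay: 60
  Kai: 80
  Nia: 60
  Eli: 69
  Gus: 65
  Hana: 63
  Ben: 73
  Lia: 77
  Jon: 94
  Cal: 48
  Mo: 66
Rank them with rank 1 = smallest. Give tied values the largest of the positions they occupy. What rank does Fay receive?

Sorted (ascending): 48, 60, 60, 63, 65, 66, 69, 73, 77, 80, 93, 94
The 2 values of 60 occupy positions 2–3 → each gets rank 3.
Fay has value 60 → rank 3.

3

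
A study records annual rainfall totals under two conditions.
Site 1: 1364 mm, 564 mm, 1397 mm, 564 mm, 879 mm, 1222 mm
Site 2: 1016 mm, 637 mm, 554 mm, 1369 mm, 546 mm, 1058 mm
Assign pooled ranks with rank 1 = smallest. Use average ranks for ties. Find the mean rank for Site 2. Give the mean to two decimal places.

5.67

Sorted (ascending): 546, 554, 564, 564, 637, 879, 1016, 1058, 1222, 1364, 1369, 1397
The 2 values of 564 occupy positions 3–4 → average rank (3+4)/2 = 3.5.
Site 2 values → pooled ranks: 1016→7, 637→5, 554→2, 1369→11, 546→1, 1058→8
Mean rank = (7 + 5 + 2 + 11 + 1 + 8) / 6 = 5.67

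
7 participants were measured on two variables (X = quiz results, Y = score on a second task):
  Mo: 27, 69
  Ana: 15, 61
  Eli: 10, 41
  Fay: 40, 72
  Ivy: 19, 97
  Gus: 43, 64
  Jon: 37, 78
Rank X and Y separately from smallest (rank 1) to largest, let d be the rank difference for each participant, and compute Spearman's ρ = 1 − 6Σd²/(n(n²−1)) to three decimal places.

0.393

Ranks of variable 1: 4, 2, 1, 6, 3, 7, 5
Ranks of variable 2: 4, 2, 1, 5, 7, 3, 6
d = r₁ − r₂: 0, 0, 0, 1, -4, 4, -1
d²: 0, 0, 0, 1, 16, 16, 1; Σd² = 34
ρ = 1 − 6·34/(7·48) = 1 − 204/336 = 0.393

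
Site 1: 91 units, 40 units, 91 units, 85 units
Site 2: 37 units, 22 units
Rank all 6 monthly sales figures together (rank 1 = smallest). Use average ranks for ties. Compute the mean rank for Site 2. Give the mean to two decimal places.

1.50

Sorted (ascending): 22, 37, 40, 85, 91, 91
The 2 values of 91 occupy positions 5–6 → average rank (5+6)/2 = 5.5.
Site 2 values → pooled ranks: 37→2, 22→1
Mean rank = (2 + 1) / 2 = 1.50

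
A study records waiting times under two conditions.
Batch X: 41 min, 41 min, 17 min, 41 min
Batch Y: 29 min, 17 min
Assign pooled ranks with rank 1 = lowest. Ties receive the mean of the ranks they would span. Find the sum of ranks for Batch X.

Sorted (ascending): 17, 17, 29, 41, 41, 41
The 2 values of 17 occupy positions 1–2 → average rank (1+2)/2 = 1.5.
The 3 values of 41 occupy positions 4–6 → average rank 5.
Batch X values → pooled ranks: 41→5, 41→5, 17→1.5, 41→5
Rank sum = 5 + 5 + 1.5 + 5 = 16.5

16.5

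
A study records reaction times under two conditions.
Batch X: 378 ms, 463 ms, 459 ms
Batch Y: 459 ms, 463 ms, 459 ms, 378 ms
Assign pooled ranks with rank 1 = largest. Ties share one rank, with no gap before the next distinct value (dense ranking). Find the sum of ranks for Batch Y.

8

Sorted (descending): 463, 463, 459, 459, 459, 378, 378
The 2 values of 463 share dense rank 1.
The 3 values of 459 share dense rank 2.
The 2 values of 378 share dense rank 3.
Batch Y values → pooled ranks: 459→2, 463→1, 459→2, 378→3
Rank sum = 2 + 1 + 2 + 3 = 8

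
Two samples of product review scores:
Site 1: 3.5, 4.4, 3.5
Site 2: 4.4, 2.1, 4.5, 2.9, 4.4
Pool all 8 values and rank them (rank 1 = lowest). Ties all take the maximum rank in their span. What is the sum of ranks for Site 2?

25

Sorted (ascending): 2.1, 2.9, 3.5, 3.5, 4.4, 4.4, 4.4, 4.5
The 2 values of 3.5 occupy positions 3–4 → each gets rank 4.
The 3 values of 4.4 occupy positions 5–7 → each gets rank 7.
Site 2 values → pooled ranks: 4.4→7, 2.1→1, 4.5→8, 2.9→2, 4.4→7
Rank sum = 7 + 1 + 8 + 2 + 7 = 25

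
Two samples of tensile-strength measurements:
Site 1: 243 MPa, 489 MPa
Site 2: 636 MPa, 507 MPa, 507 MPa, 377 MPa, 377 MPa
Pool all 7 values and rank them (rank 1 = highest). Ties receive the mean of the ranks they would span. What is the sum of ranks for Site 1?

Sorted (descending): 636, 507, 507, 489, 377, 377, 243
The 2 values of 507 occupy positions 2–3 → average rank (2+3)/2 = 2.5.
The 2 values of 377 occupy positions 5–6 → average rank (5+6)/2 = 5.5.
Site 1 values → pooled ranks: 243→7, 489→4
Rank sum = 7 + 4 = 11

11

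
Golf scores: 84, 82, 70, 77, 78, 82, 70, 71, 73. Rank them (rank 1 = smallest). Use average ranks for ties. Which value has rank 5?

Sorted (ascending): 70, 70, 71, 73, 77, 78, 82, 82, 84
The 2 values of 70 occupy positions 1–2 → average rank (1+2)/2 = 1.5.
The 2 values of 82 occupy positions 7–8 → average rank (7+8)/2 = 7.5.
Rank 5 → value 77.

77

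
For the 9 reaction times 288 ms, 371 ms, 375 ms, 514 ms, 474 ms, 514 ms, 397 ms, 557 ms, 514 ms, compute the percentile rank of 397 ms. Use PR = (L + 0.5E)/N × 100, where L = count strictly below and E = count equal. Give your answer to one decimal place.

38.9

N = 9.
Strictly below 397: 3. Equal to 397: 1.
PR = (3 + 0.5·1)/9 × 100 = 38.9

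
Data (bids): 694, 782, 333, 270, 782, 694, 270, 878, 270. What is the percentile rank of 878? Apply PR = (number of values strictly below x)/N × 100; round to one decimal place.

88.9

N = 9.
Strictly below 878: 8. Equal to 878: 1.
PR = 8/9 × 100 = 88.9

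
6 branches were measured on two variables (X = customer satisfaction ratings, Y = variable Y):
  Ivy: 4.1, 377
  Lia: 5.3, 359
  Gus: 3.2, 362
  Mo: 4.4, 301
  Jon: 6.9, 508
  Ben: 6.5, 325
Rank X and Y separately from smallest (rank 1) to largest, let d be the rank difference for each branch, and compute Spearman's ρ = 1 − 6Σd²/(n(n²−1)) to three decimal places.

Ranks of variable 1: 2, 4, 1, 3, 6, 5
Ranks of variable 2: 5, 3, 4, 1, 6, 2
d = r₁ − r₂: -3, 1, -3, 2, 0, 3
d²: 9, 1, 9, 4, 0, 9; Σd² = 32
ρ = 1 − 6·32/(6·35) = 1 − 192/210 = 0.086

0.086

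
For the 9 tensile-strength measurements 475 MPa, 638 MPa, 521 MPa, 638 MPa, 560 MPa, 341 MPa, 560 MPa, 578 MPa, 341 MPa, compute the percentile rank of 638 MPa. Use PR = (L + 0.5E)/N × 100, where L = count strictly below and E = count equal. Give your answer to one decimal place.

N = 9.
Strictly below 638: 7. Equal to 638: 2.
PR = (7 + 0.5·2)/9 × 100 = 88.9

88.9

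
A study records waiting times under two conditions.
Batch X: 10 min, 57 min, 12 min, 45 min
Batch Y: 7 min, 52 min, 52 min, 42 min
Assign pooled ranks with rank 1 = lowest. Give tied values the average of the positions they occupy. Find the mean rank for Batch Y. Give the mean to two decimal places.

4.50

Sorted (ascending): 7, 10, 12, 42, 45, 52, 52, 57
The 2 values of 52 occupy positions 6–7 → average rank (6+7)/2 = 6.5.
Batch Y values → pooled ranks: 7→1, 52→6.5, 52→6.5, 42→4
Mean rank = (1 + 6.5 + 6.5 + 4) / 4 = 4.50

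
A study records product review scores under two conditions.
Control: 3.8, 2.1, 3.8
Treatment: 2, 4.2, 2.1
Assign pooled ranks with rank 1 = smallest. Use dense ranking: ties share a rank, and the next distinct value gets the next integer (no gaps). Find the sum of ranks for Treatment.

Sorted (ascending): 2, 2.1, 2.1, 3.8, 3.8, 4.2
The 2 values of 2.1 share dense rank 2.
The 2 values of 3.8 share dense rank 3.
Remaining distinct values take the next consecutive integers.
Treatment values → pooled ranks: 2→1, 4.2→4, 2.1→2
Rank sum = 1 + 4 + 2 = 7

7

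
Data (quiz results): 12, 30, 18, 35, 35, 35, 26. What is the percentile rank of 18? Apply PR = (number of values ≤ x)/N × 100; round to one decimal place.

N = 7.
Strictly below 18: 1. Equal to 18: 1.
PR = 2/7 × 100 = 28.6

28.6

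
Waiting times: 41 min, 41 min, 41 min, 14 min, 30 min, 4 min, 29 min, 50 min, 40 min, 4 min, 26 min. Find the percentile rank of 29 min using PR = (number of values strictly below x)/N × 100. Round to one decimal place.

N = 11.
Strictly below 29: 4. Equal to 29: 1.
PR = 4/11 × 100 = 36.4

36.4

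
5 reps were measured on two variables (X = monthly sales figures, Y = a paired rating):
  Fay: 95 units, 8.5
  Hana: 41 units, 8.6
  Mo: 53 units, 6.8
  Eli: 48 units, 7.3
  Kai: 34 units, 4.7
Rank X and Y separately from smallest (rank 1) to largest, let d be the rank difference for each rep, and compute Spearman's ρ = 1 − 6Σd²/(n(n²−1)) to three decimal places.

0.300

Ranks of variable 1: 5, 2, 4, 3, 1
Ranks of variable 2: 4, 5, 2, 3, 1
d = r₁ − r₂: 1, -3, 2, 0, 0
d²: 1, 9, 4, 0, 0; Σd² = 14
ρ = 1 − 6·14/(5·24) = 1 − 84/120 = 0.300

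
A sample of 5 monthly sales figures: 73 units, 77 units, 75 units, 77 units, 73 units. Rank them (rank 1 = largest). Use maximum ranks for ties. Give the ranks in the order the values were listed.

Sorted (descending): 77, 77, 75, 73, 73
The 2 values of 77 occupy positions 1–2 → each gets rank 2.
The 2 values of 73 occupy positions 4–5 → each gets rank 5.

5, 2, 3, 2, 5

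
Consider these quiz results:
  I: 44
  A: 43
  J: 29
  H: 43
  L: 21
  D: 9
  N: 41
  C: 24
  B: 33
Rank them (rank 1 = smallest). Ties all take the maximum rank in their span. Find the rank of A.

Sorted (ascending): 9, 21, 24, 29, 33, 41, 43, 43, 44
The 2 values of 43 occupy positions 7–8 → each gets rank 8.
A has value 43 → rank 8.

8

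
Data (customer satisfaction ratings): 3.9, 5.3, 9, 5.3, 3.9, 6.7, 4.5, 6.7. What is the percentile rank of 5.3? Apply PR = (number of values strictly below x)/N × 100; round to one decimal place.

N = 8.
Strictly below 5.3: 3. Equal to 5.3: 2.
PR = 3/8 × 100 = 37.5

37.5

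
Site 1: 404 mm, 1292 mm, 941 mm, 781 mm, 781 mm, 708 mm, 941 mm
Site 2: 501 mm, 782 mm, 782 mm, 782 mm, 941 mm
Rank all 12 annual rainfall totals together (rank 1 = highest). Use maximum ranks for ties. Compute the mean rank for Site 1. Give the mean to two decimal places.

7.00

Sorted (descending): 1292, 941, 941, 941, 782, 782, 782, 781, 781, 708, 501, 404
The 3 values of 941 occupy positions 2–4 → each gets rank 4.
The 3 values of 782 occupy positions 5–7 → each gets rank 7.
The 2 values of 781 occupy positions 8–9 → each gets rank 9.
Site 1 values → pooled ranks: 404→12, 1292→1, 941→4, 781→9, 781→9, 708→10, 941→4
Mean rank = (12 + 1 + 4 + 9 + 9 + 10 + 4) / 7 = 7.00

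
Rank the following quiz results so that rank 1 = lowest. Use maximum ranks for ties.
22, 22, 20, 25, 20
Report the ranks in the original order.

Sorted (ascending): 20, 20, 22, 22, 25
The 2 values of 20 occupy positions 1–2 → each gets rank 2.
The 2 values of 22 occupy positions 3–4 → each gets rank 4.

4, 4, 2, 5, 2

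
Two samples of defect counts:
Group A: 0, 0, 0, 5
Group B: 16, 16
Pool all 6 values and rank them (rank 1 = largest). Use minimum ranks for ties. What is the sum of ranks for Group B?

Sorted (descending): 16, 16, 5, 0, 0, 0
The 2 values of 16 occupy positions 1–2 → each gets rank 1.
The 3 values of 0 occupy positions 4–6 → each gets rank 4.
Group B values → pooled ranks: 16→1, 16→1
Rank sum = 1 + 1 = 2

2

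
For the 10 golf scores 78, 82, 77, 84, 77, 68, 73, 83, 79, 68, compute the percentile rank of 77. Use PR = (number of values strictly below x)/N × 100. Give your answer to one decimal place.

30.0

N = 10.
Strictly below 77: 3. Equal to 77: 2.
PR = 3/10 × 100 = 30.0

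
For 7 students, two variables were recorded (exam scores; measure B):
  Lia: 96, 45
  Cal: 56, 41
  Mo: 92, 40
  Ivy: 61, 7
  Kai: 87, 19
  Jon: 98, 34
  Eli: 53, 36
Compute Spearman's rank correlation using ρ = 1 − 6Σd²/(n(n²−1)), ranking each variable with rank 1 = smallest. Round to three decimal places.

Ranks of variable 1: 6, 2, 5, 3, 4, 7, 1
Ranks of variable 2: 7, 6, 5, 1, 2, 3, 4
d = r₁ − r₂: -1, -4, 0, 2, 2, 4, -3
d²: 1, 16, 0, 4, 4, 16, 9; Σd² = 50
ρ = 1 − 6·50/(7·48) = 1 − 300/336 = 0.107

0.107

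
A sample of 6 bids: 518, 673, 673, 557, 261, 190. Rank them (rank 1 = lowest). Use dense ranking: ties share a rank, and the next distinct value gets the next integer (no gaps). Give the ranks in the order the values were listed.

Sorted (ascending): 190, 261, 518, 557, 673, 673
The 2 values of 673 share dense rank 5.
Remaining distinct values take the next consecutive integers.

3, 5, 5, 4, 2, 1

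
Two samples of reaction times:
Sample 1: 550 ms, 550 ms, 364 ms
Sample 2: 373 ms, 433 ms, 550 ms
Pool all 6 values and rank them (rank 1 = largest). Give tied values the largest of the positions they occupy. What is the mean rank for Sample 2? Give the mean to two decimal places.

Sorted (descending): 550, 550, 550, 433, 373, 364
The 3 values of 550 occupy positions 1–3 → each gets rank 3.
Sample 2 values → pooled ranks: 373→5, 433→4, 550→3
Mean rank = (5 + 4 + 3) / 3 = 4.00

4.00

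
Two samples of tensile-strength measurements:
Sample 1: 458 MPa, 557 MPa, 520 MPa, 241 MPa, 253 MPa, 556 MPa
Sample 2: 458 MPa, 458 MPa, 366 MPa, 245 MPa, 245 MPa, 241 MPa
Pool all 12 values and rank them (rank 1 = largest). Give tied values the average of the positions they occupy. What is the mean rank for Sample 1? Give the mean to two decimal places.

5.08

Sorted (descending): 557, 556, 520, 458, 458, 458, 366, 253, 245, 245, 241, 241
The 3 values of 458 occupy positions 4–6 → average rank 5.
The 2 values of 245 occupy positions 9–10 → average rank (9+10)/2 = 9.5.
The 2 values of 241 occupy positions 11–12 → average rank (11+12)/2 = 11.5.
Sample 1 values → pooled ranks: 458→5, 557→1, 520→3, 241→11.5, 253→8, 556→2
Mean rank = (5 + 1 + 3 + 11.5 + 8 + 2) / 6 = 5.08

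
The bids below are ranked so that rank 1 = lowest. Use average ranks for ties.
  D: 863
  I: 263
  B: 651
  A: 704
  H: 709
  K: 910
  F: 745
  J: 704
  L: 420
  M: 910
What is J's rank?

4.5

Sorted (ascending): 263, 420, 651, 704, 704, 709, 745, 863, 910, 910
The 2 values of 704 occupy positions 4–5 → average rank (4+5)/2 = 4.5.
The 2 values of 910 occupy positions 9–10 → average rank (9+10)/2 = 9.5.
J has value 704 → rank 4.5.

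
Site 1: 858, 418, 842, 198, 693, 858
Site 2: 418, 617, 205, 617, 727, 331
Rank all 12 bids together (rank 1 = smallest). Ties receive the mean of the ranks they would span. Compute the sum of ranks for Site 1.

46.5

Sorted (ascending): 198, 205, 331, 418, 418, 617, 617, 693, 727, 842, 858, 858
The 2 values of 418 occupy positions 4–5 → average rank (4+5)/2 = 4.5.
The 2 values of 617 occupy positions 6–7 → average rank (6+7)/2 = 6.5.
The 2 values of 858 occupy positions 11–12 → average rank (11+12)/2 = 11.5.
Site 1 values → pooled ranks: 858→11.5, 418→4.5, 842→10, 198→1, 693→8, 858→11.5
Rank sum = 11.5 + 4.5 + 10 + 1 + 8 + 11.5 = 46.5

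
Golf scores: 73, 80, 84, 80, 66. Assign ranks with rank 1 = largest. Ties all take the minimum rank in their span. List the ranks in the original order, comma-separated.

Sorted (descending): 84, 80, 80, 73, 66
The 2 values of 80 occupy positions 2–3 → each gets rank 2.

4, 2, 1, 2, 5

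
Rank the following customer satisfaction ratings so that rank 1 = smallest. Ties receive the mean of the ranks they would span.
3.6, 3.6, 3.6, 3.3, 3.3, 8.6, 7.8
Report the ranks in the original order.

4, 4, 4, 1.5, 1.5, 7, 6

Sorted (ascending): 3.3, 3.3, 3.6, 3.6, 3.6, 7.8, 8.6
The 2 values of 3.3 occupy positions 1–2 → average rank (1+2)/2 = 1.5.
The 3 values of 3.6 occupy positions 3–5 → average rank 4.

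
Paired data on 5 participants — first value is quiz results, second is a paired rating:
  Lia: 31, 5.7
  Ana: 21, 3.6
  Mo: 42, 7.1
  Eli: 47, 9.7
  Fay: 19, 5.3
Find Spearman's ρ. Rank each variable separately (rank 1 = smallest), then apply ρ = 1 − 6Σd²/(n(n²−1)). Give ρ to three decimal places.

Ranks of variable 1: 3, 2, 4, 5, 1
Ranks of variable 2: 3, 1, 4, 5, 2
d = r₁ − r₂: 0, 1, 0, 0, -1
d²: 0, 1, 0, 0, 1; Σd² = 2
ρ = 1 − 6·2/(5·24) = 1 − 12/120 = 0.900

0.900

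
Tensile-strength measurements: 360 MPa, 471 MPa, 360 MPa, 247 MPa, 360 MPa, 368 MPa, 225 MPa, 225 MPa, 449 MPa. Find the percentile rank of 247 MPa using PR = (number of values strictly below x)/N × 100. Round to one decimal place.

N = 9.
Strictly below 247: 2. Equal to 247: 1.
PR = 2/9 × 100 = 22.2

22.2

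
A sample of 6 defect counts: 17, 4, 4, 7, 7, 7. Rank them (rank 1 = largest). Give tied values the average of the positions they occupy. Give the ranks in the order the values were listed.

1, 5.5, 5.5, 3, 3, 3

Sorted (descending): 17, 7, 7, 7, 4, 4
The 3 values of 7 occupy positions 2–4 → average rank 3.
The 2 values of 4 occupy positions 5–6 → average rank (5+6)/2 = 5.5.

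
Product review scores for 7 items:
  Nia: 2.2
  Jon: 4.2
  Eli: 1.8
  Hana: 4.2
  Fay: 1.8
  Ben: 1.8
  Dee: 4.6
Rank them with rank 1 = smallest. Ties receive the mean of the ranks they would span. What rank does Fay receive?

2

Sorted (ascending): 1.8, 1.8, 1.8, 2.2, 4.2, 4.2, 4.6
The 3 values of 1.8 occupy positions 1–3 → average rank 2.
The 2 values of 4.2 occupy positions 5–6 → average rank (5+6)/2 = 5.5.
Fay has value 1.8 → rank 2.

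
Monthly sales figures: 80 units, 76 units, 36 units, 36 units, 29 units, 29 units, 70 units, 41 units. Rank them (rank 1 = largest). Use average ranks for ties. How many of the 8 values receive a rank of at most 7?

Sorted (descending): 80, 76, 70, 41, 36, 36, 29, 29
The 2 values of 36 occupy positions 5–6 → average rank (5+6)/2 = 5.5.
The 2 values of 29 occupy positions 7–8 → average rank (7+8)/2 = 7.5.
Ranks ≤ 7: {1, 2, 3, 4, 5.5, 5.5} → 6 values.

6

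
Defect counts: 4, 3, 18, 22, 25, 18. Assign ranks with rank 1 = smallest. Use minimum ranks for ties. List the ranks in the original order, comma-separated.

Sorted (ascending): 3, 4, 18, 18, 22, 25
The 2 values of 18 occupy positions 3–4 → each gets rank 3.

2, 1, 3, 5, 6, 3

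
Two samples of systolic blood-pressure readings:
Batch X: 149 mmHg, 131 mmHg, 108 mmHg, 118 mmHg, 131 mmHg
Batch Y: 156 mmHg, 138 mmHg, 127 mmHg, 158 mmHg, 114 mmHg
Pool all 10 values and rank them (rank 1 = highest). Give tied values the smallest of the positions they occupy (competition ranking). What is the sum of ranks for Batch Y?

Sorted (descending): 158, 156, 149, 138, 131, 131, 127, 118, 114, 108
The 2 values of 131 occupy positions 5–6 → each gets rank 5.
Batch Y values → pooled ranks: 156→2, 138→4, 127→7, 158→1, 114→9
Rank sum = 2 + 4 + 7 + 1 + 9 = 23

23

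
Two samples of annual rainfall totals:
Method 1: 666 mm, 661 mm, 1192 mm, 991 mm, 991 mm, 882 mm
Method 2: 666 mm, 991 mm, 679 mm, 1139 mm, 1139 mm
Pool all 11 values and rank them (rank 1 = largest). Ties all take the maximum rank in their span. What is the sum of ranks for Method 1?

41

Sorted (descending): 1192, 1139, 1139, 991, 991, 991, 882, 679, 666, 666, 661
The 2 values of 1139 occupy positions 2–3 → each gets rank 3.
The 3 values of 991 occupy positions 4–6 → each gets rank 6.
The 2 values of 666 occupy positions 9–10 → each gets rank 10.
Method 1 values → pooled ranks: 666→10, 661→11, 1192→1, 991→6, 991→6, 882→7
Rank sum = 10 + 11 + 1 + 6 + 6 + 7 = 41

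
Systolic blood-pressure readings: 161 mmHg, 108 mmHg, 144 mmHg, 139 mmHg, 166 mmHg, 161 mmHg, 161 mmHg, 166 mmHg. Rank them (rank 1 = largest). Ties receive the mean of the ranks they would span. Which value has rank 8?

Sorted (descending): 166, 166, 161, 161, 161, 144, 139, 108
The 2 values of 166 occupy positions 1–2 → average rank (1+2)/2 = 1.5.
The 3 values of 161 occupy positions 3–5 → average rank 4.
Rank 8 → value 108.

108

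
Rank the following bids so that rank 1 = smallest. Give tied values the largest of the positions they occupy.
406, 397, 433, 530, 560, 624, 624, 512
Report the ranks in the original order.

Sorted (ascending): 397, 406, 433, 512, 530, 560, 624, 624
The 2 values of 624 occupy positions 7–8 → each gets rank 8.

2, 1, 3, 5, 6, 8, 8, 4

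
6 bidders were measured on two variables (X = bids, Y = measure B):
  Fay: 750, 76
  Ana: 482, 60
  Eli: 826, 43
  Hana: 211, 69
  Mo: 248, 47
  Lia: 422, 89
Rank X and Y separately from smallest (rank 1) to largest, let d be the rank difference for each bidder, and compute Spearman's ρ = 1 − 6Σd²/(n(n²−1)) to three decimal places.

Ranks of variable 1: 5, 4, 6, 1, 2, 3
Ranks of variable 2: 5, 3, 1, 4, 2, 6
d = r₁ − r₂: 0, 1, 5, -3, 0, -3
d²: 0, 1, 25, 9, 0, 9; Σd² = 44
ρ = 1 − 6·44/(6·35) = 1 − 264/210 = -0.257

-0.257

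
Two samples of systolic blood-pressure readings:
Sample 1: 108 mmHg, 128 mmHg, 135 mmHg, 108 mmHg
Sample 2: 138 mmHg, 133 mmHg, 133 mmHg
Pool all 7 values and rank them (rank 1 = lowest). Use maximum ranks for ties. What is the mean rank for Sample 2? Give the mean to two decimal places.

5.67

Sorted (ascending): 108, 108, 128, 133, 133, 135, 138
The 2 values of 108 occupy positions 1–2 → each gets rank 2.
The 2 values of 133 occupy positions 4–5 → each gets rank 5.
Sample 2 values → pooled ranks: 138→7, 133→5, 133→5
Mean rank = (7 + 5 + 5) / 3 = 5.67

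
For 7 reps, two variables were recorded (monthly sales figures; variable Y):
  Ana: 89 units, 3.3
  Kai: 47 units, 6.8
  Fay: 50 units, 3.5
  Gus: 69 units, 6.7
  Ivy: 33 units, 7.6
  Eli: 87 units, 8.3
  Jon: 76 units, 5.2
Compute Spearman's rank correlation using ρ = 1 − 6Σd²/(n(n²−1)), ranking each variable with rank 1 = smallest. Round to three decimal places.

Ranks of variable 1: 7, 2, 3, 4, 1, 6, 5
Ranks of variable 2: 1, 5, 2, 4, 6, 7, 3
d = r₁ − r₂: 6, -3, 1, 0, -5, -1, 2
d²: 36, 9, 1, 0, 25, 1, 4; Σd² = 76
ρ = 1 − 6·76/(7·48) = 1 − 456/336 = -0.357

-0.357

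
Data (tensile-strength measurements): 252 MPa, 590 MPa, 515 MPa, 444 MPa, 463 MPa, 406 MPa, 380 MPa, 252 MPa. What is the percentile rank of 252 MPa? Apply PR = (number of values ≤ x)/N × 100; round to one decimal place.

N = 8.
Strictly below 252: 0. Equal to 252: 2.
PR = 2/8 × 100 = 25.0

25.0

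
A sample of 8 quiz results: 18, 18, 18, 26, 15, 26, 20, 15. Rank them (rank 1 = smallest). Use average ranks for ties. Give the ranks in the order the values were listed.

Sorted (ascending): 15, 15, 18, 18, 18, 20, 26, 26
The 2 values of 15 occupy positions 1–2 → average rank (1+2)/2 = 1.5.
The 3 values of 18 occupy positions 3–5 → average rank 4.
The 2 values of 26 occupy positions 7–8 → average rank (7+8)/2 = 7.5.

4, 4, 4, 7.5, 1.5, 7.5, 6, 1.5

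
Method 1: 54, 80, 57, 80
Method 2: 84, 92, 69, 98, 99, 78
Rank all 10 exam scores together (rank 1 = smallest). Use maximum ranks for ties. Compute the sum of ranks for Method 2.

41

Sorted (ascending): 54, 57, 69, 78, 80, 80, 84, 92, 98, 99
The 2 values of 80 occupy positions 5–6 → each gets rank 6.
Method 2 values → pooled ranks: 84→7, 92→8, 69→3, 98→9, 99→10, 78→4
Rank sum = 7 + 8 + 3 + 9 + 10 + 4 = 41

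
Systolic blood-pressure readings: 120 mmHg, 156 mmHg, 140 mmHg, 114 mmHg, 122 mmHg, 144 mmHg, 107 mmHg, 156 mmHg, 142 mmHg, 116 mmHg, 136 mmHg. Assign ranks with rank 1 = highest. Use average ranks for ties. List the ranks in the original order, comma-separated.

8, 1.5, 5, 10, 7, 3, 11, 1.5, 4, 9, 6

Sorted (descending): 156, 156, 144, 142, 140, 136, 122, 120, 116, 114, 107
The 2 values of 156 occupy positions 1–2 → average rank (1+2)/2 = 1.5.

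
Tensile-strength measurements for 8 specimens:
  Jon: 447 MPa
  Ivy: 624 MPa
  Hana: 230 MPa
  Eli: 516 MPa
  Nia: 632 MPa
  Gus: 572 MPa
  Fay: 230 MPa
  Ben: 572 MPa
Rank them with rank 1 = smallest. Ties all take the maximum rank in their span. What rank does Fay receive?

Sorted (ascending): 230, 230, 447, 516, 572, 572, 624, 632
The 2 values of 230 occupy positions 1–2 → each gets rank 2.
The 2 values of 572 occupy positions 5–6 → each gets rank 6.
Fay has value 230 MPa → rank 2.

2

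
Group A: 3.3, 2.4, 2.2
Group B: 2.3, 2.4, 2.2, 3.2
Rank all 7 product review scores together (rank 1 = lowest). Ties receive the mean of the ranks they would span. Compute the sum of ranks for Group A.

13

Sorted (ascending): 2.2, 2.2, 2.3, 2.4, 2.4, 3.2, 3.3
The 2 values of 2.2 occupy positions 1–2 → average rank (1+2)/2 = 1.5.
The 2 values of 2.4 occupy positions 4–5 → average rank (4+5)/2 = 4.5.
Group A values → pooled ranks: 3.3→7, 2.4→4.5, 2.2→1.5
Rank sum = 7 + 4.5 + 1.5 = 13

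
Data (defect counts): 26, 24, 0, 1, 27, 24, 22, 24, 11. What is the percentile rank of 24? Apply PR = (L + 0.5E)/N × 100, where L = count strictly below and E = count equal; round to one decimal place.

N = 9.
Strictly below 24: 4. Equal to 24: 3.
PR = (4 + 0.5·3)/9 × 100 = 61.1

61.1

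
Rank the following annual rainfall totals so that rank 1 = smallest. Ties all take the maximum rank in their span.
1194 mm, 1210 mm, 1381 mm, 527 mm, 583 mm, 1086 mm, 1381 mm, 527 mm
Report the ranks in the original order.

5, 6, 8, 2, 3, 4, 8, 2

Sorted (ascending): 527, 527, 583, 1086, 1194, 1210, 1381, 1381
The 2 values of 527 occupy positions 1–2 → each gets rank 2.
The 2 values of 1381 occupy positions 7–8 → each gets rank 8.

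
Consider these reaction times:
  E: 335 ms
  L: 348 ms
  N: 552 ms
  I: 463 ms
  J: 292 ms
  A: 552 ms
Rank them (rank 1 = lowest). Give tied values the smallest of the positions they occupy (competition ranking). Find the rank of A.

Sorted (ascending): 292, 335, 348, 463, 552, 552
The 2 values of 552 occupy positions 5–6 → each gets rank 5.
A has value 552 ms → rank 5.

5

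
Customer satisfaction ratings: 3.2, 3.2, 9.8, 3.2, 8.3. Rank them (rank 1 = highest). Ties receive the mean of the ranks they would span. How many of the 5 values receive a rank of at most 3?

2

Sorted (descending): 9.8, 8.3, 3.2, 3.2, 3.2
The 3 values of 3.2 occupy positions 3–5 → average rank 4.
Ranks ≤ 3: {1, 2} → 2 values.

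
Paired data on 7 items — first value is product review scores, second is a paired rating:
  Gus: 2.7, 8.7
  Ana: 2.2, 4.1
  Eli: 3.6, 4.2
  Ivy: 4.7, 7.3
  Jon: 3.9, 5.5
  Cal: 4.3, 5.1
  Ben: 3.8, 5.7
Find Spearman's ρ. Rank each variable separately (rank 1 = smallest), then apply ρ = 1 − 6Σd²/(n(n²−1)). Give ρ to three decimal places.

0.321

Ranks of variable 1: 2, 1, 3, 7, 5, 6, 4
Ranks of variable 2: 7, 1, 2, 6, 4, 3, 5
d = r₁ − r₂: -5, 0, 1, 1, 1, 3, -1
d²: 25, 0, 1, 1, 1, 9, 1; Σd² = 38
ρ = 1 − 6·38/(7·48) = 1 − 228/336 = 0.321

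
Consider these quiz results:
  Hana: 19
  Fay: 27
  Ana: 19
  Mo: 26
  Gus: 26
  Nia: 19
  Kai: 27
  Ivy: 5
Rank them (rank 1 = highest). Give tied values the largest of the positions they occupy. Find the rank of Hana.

7

Sorted (descending): 27, 27, 26, 26, 19, 19, 19, 5
The 2 values of 27 occupy positions 1–2 → each gets rank 2.
The 2 values of 26 occupy positions 3–4 → each gets rank 4.
The 3 values of 19 occupy positions 5–7 → each gets rank 7.
Hana has value 19 → rank 7.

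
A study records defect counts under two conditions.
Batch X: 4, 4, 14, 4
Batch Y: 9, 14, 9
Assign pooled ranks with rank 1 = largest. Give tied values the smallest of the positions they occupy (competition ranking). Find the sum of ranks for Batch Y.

Sorted (descending): 14, 14, 9, 9, 4, 4, 4
The 2 values of 14 occupy positions 1–2 → each gets rank 1.
The 2 values of 9 occupy positions 3–4 → each gets rank 3.
The 3 values of 4 occupy positions 5–7 → each gets rank 5.
Batch Y values → pooled ranks: 9→3, 14→1, 9→3
Rank sum = 3 + 1 + 3 = 7

7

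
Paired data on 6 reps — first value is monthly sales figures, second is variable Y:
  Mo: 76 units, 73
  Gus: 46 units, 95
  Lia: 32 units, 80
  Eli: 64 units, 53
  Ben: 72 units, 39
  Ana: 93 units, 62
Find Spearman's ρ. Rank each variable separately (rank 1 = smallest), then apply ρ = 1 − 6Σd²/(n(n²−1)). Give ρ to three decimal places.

Ranks of variable 1: 5, 2, 1, 3, 4, 6
Ranks of variable 2: 4, 6, 5, 2, 1, 3
d = r₁ − r₂: 1, -4, -4, 1, 3, 3
d²: 1, 16, 16, 1, 9, 9; Σd² = 52
ρ = 1 − 6·52/(6·35) = 1 − 312/210 = -0.486

-0.486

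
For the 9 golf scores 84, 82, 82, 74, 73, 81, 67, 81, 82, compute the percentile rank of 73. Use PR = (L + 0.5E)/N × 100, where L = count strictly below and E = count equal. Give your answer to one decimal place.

N = 9.
Strictly below 73: 1. Equal to 73: 1.
PR = (1 + 0.5·1)/9 × 100 = 16.7

16.7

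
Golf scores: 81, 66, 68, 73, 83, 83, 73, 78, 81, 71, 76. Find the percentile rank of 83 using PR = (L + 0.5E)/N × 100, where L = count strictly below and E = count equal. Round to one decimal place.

90.9

N = 11.
Strictly below 83: 9. Equal to 83: 2.
PR = (9 + 0.5·2)/11 × 100 = 90.9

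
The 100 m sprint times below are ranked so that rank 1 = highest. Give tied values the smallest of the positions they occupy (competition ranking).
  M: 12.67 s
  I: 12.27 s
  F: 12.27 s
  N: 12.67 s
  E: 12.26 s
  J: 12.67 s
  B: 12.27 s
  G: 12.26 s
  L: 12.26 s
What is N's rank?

1

Sorted (descending): 12.67, 12.67, 12.67, 12.27, 12.27, 12.27, 12.26, 12.26, 12.26
The 3 values of 12.67 occupy positions 1–3 → each gets rank 1.
The 3 values of 12.27 occupy positions 4–6 → each gets rank 4.
The 3 values of 12.26 occupy positions 7–9 → each gets rank 7.
N has value 12.67 s → rank 1.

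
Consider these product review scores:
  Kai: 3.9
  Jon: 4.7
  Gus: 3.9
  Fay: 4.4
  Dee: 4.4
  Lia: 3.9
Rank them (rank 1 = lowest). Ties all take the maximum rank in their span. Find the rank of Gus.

Sorted (ascending): 3.9, 3.9, 3.9, 4.4, 4.4, 4.7
The 3 values of 3.9 occupy positions 1–3 → each gets rank 3.
The 2 values of 4.4 occupy positions 4–5 → each gets rank 5.
Gus has value 3.9 → rank 3.

3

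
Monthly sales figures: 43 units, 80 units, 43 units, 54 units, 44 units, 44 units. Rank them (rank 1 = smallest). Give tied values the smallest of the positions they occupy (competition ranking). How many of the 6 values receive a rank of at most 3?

Sorted (ascending): 43, 43, 44, 44, 54, 80
The 2 values of 43 occupy positions 1–2 → each gets rank 1.
The 2 values of 44 occupy positions 3–4 → each gets rank 3.
Ranks ≤ 3: {1, 1, 3, 3} → 4 values.

4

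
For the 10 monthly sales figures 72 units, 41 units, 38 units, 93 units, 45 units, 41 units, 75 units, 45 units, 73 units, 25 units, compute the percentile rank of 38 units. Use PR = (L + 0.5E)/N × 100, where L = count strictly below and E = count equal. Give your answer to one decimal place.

15.0

N = 10.
Strictly below 38: 1. Equal to 38: 1.
PR = (1 + 0.5·1)/10 × 100 = 15.0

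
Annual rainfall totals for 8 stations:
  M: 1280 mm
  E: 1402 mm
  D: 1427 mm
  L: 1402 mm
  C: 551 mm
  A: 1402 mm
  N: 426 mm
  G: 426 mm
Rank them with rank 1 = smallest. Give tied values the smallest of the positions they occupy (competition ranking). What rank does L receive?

5

Sorted (ascending): 426, 426, 551, 1280, 1402, 1402, 1402, 1427
The 2 values of 426 occupy positions 1–2 → each gets rank 1.
The 3 values of 1402 occupy positions 5–7 → each gets rank 5.
L has value 1402 mm → rank 5.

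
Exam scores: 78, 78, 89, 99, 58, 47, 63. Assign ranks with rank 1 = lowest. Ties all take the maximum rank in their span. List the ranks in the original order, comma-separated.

Sorted (ascending): 47, 58, 63, 78, 78, 89, 99
The 2 values of 78 occupy positions 4–5 → each gets rank 5.

5, 5, 6, 7, 2, 1, 3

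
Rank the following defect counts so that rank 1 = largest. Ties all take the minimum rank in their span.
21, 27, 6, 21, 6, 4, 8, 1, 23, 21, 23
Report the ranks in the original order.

Sorted (descending): 27, 23, 23, 21, 21, 21, 8, 6, 6, 4, 1
The 2 values of 23 occupy positions 2–3 → each gets rank 2.
The 3 values of 21 occupy positions 4–6 → each gets rank 4.
The 2 values of 6 occupy positions 8–9 → each gets rank 8.

4, 1, 8, 4, 8, 10, 7, 11, 2, 4, 2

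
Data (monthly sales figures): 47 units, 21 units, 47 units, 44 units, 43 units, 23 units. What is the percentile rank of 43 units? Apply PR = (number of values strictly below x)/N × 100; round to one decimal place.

N = 6.
Strictly below 43: 2. Equal to 43: 1.
PR = 2/6 × 100 = 33.3

33.3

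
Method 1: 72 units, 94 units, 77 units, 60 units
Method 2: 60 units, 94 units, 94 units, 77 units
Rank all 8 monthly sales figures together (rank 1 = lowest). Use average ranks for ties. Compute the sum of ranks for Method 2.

Sorted (ascending): 60, 60, 72, 77, 77, 94, 94, 94
The 2 values of 60 occupy positions 1–2 → average rank (1+2)/2 = 1.5.
The 2 values of 77 occupy positions 4–5 → average rank (4+5)/2 = 4.5.
The 3 values of 94 occupy positions 6–8 → average rank 7.
Method 2 values → pooled ranks: 60→1.5, 94→7, 94→7, 77→4.5
Rank sum = 1.5 + 7 + 7 + 4.5 = 20

20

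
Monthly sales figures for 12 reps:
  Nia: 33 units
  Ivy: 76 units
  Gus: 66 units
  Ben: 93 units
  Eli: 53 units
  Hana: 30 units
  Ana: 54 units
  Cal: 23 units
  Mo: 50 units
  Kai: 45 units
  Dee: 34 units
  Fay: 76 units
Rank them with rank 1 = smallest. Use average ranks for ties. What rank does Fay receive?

Sorted (ascending): 23, 30, 33, 34, 45, 50, 53, 54, 66, 76, 76, 93
The 2 values of 76 occupy positions 10–11 → average rank (10+11)/2 = 10.5.
Fay has value 76 units → rank 10.5.

10.5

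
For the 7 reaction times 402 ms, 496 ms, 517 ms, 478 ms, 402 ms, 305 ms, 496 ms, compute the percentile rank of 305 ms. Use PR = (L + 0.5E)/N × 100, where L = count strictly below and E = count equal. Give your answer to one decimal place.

N = 7.
Strictly below 305: 0. Equal to 305: 1.
PR = (0 + 0.5·1)/7 × 100 = 7.1

7.1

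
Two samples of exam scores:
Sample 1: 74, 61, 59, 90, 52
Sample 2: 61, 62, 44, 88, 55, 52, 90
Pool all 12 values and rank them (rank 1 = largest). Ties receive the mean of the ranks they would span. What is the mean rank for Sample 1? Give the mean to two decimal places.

6.10

Sorted (descending): 90, 90, 88, 74, 62, 61, 61, 59, 55, 52, 52, 44
The 2 values of 90 occupy positions 1–2 → average rank (1+2)/2 = 1.5.
The 2 values of 61 occupy positions 6–7 → average rank (6+7)/2 = 6.5.
The 2 values of 52 occupy positions 10–11 → average rank (10+11)/2 = 10.5.
Sample 1 values → pooled ranks: 74→4, 61→6.5, 59→8, 90→1.5, 52→10.5
Mean rank = (4 + 6.5 + 8 + 1.5 + 10.5) / 5 = 6.10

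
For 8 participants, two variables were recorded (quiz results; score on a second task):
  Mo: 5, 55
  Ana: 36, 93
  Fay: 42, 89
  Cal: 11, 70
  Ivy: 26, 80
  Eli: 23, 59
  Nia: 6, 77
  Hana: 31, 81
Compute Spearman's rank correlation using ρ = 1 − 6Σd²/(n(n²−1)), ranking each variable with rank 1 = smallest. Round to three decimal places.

0.881

Ranks of variable 1: 1, 7, 8, 3, 5, 4, 2, 6
Ranks of variable 2: 1, 8, 7, 3, 5, 2, 4, 6
d = r₁ − r₂: 0, -1, 1, 0, 0, 2, -2, 0
d²: 0, 1, 1, 0, 0, 4, 4, 0; Σd² = 10
ρ = 1 − 6·10/(8·63) = 1 − 60/504 = 0.881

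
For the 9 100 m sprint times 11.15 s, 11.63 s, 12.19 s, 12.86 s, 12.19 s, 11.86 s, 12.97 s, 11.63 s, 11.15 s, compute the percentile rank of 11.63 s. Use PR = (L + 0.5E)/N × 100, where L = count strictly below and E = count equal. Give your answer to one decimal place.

33.3

N = 9.
Strictly below 11.63: 2. Equal to 11.63: 2.
PR = (2 + 0.5·2)/9 × 100 = 33.3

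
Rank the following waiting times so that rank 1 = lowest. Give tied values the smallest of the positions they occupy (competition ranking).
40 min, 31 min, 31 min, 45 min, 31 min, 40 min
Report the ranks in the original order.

Sorted (ascending): 31, 31, 31, 40, 40, 45
The 3 values of 31 occupy positions 1–3 → each gets rank 1.
The 2 values of 40 occupy positions 4–5 → each gets rank 4.

4, 1, 1, 6, 1, 4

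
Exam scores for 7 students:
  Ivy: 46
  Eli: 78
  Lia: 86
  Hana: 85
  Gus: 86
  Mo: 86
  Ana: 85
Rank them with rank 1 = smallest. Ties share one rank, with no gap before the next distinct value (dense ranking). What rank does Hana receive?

3

Sorted (ascending): 46, 78, 85, 85, 86, 86, 86
The 2 values of 85 share dense rank 3.
The 3 values of 86 share dense rank 4.
Remaining distinct values take the next consecutive integers.
Hana has value 85 → rank 3.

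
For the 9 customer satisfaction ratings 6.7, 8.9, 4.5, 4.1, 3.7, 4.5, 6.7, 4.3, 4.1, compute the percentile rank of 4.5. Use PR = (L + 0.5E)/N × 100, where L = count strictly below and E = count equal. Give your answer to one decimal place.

N = 9.
Strictly below 4.5: 4. Equal to 4.5: 2.
PR = (4 + 0.5·2)/9 × 100 = 55.6

55.6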